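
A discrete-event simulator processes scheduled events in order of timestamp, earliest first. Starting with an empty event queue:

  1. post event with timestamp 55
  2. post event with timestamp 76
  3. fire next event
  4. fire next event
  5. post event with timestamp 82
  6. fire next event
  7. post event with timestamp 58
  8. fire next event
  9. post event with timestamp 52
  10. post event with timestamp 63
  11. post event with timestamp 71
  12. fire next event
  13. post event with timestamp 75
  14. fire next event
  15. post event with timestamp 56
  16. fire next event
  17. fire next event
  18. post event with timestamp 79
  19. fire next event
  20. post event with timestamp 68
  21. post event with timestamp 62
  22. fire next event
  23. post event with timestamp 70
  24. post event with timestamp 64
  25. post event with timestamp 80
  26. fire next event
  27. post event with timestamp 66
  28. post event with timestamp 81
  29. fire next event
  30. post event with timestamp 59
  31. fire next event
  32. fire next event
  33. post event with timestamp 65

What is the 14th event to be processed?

68

insert 55 → {55}
insert 76 → {55, 76}
fire next event → 55; now {76}
fire next event → 76; now {}
insert 82 → {82}
fire next event → 82; now {}
insert 58 → {58}
fire next event → 58; now {}
insert 52 → {52}
insert 63 → {52, 63}
insert 71 → {52, 63, 71}
fire next event → 52; now {63, 71}
insert 75 → {63, 71, 75}
fire next event → 63; now {71, 75}
insert 56 → {56, 71, 75}
fire next event → 56; now {71, 75}
fire next event → 71; now {75}
insert 79 → {75, 79}
fire next event → 75; now {79}
insert 68 → {68, 79}
insert 62 → {62, 68, 79}
fire next event → 62; now {68, 79}
insert 70 → {68, 70, 79}
insert 64 → {64, 68, 70, 79}
insert 80 → {64, 68, 70, 79, 80}
fire next event → 64; now {68, 70, 79, 80}
insert 66 → {66, 68, 70, 79, 80}
insert 81 → {66, 68, 70, 79, 80, 81}
fire next event → 66; now {68, 70, 79, 80, 81}
insert 59 → {59, 68, 70, 79, 80, 81}
fire next event → 59; now {68, 70, 79, 80, 81}
fire next event → 68; now {70, 79, 80, 81}
insert 65 → {65, 70, 79, 80, 81}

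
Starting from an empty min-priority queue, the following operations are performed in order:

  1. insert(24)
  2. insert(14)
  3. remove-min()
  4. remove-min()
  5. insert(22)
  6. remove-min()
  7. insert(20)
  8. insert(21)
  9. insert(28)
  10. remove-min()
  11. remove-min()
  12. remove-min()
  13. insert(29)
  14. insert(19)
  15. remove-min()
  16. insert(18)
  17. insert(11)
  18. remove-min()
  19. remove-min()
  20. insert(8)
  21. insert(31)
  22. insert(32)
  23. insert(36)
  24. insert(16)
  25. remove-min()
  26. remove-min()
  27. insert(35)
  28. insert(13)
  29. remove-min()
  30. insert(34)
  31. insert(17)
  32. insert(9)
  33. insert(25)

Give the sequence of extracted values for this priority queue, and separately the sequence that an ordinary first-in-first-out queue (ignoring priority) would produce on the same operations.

insert 24 → {24}
insert 14 → {14, 24}
remove-min → 14; now {24}
remove-min → 24; now {}
insert 22 → {22}
remove-min → 22; now {}
insert 20 → {20}
insert 21 → {20, 21}
insert 28 → {20, 21, 28}
remove-min → 20; now {21, 28}
remove-min → 21; now {28}
remove-min → 28; now {}
insert 29 → {29}
insert 19 → {19, 29}
remove-min → 19; now {29}
insert 18 → {18, 29}
insert 11 → {11, 18, 29}
remove-min → 11; now {18, 29}
remove-min → 18; now {29}
insert 8 → {8, 29}
insert 31 → {8, 29, 31}
insert 32 → {8, 29, 31, 32}
insert 36 → {8, 29, 31, 32, 36}
insert 16 → {8, 16, 29, 31, 32, 36}
remove-min → 8; now {16, 29, 31, 32, 36}
remove-min → 16; now {29, 31, 32, 36}
insert 35 → {29, 31, 32, 35, 36}
insert 13 → {13, 29, 31, 32, 35, 36}
remove-min → 13; now {29, 31, 32, 35, 36}
insert 34 → {29, 31, 32, 34, 35, 36}
insert 17 → {17, 29, 31, 32, 34, 35, 36}
insert 9 → {9, 17, 29, 31, 32, 34, 35, 36}
insert 25 → {9, 17, 25, 29, 31, 32, 34, 35, 36}

priority queue: 14 → 24 → 22 → 20 → 21 → 28 → 19 → 11 → 18 → 8 → 16 → 13; FIFO queue: [24, 14, 22, 20, 21, 28, 29, 19, 18, 11, 8, 31]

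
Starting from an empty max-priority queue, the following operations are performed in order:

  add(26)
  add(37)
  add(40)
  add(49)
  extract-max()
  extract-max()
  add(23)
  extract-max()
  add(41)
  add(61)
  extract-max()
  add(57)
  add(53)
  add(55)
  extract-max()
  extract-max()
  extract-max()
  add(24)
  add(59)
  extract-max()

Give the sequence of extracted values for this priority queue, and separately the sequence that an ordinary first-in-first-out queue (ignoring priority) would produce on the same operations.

priority queue: 49, 40, 37, 61, 57, 55, 53, 59; FIFO queue: 26 → 37 → 40 → 49 → 23 → 41 → 61 → 57

insert 26 → {26}
insert 37 → {37, 26}
insert 40 → {40, 37, 26}
insert 49 → {49, 40, 37, 26}
extract-max → 49; now {40, 37, 26}
extract-max → 40; now {37, 26}
insert 23 → {37, 26, 23}
extract-max → 37; now {26, 23}
insert 41 → {41, 26, 23}
insert 61 → {61, 41, 26, 23}
extract-max → 61; now {41, 26, 23}
insert 57 → {57, 41, 26, 23}
insert 53 → {57, 53, 41, 26, 23}
insert 55 → {57, 55, 53, 41, 26, 23}
extract-max → 57; now {55, 53, 41, 26, 23}
extract-max → 55; now {53, 41, 26, 23}
extract-max → 53; now {41, 26, 23}
insert 24 → {41, 26, 24, 23}
insert 59 → {59, 41, 26, 24, 23}
extract-max → 59; now {41, 26, 24, 23}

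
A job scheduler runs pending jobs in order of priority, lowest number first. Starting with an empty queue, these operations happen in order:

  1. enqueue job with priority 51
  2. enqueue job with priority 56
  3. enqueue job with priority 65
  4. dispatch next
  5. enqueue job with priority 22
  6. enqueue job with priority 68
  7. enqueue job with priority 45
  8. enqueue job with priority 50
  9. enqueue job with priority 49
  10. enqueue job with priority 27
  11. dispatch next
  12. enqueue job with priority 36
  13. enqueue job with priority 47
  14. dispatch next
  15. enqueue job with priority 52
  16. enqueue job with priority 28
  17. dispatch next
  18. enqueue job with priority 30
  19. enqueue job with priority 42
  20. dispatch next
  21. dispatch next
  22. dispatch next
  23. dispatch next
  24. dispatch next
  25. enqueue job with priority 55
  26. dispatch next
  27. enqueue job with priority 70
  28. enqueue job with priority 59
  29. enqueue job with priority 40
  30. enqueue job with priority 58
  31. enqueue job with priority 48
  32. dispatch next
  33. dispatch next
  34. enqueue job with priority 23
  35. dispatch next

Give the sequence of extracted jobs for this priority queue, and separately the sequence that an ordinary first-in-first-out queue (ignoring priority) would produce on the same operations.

priority queue: 51, 22, 27, 28, 30, 36, 42, 45, 47, 49, 40, 48, 23; FIFO queue: [51, 56, 65, 22, 68, 45, 50, 49, 27, 36, 47, 52, 28]

insert 51 → {51}
insert 56 → {51, 56}
insert 65 → {51, 56, 65}
dispatch next → 51; now {56, 65}
insert 22 → {22, 56, 65}
insert 68 → {22, 56, 65, 68}
insert 45 → {22, 45, 56, 65, 68}
insert 50 → {22, 45, 50, 56, 65, 68}
insert 49 → {22, 45, 49, 50, 56, 65, 68}
insert 27 → {22, 27, 45, 49, 50, 56, 65, 68}
dispatch next → 22; now {27, 45, 49, 50, 56, 65, 68}
insert 36 → {27, 36, 45, 49, 50, 56, 65, 68}
insert 47 → {27, 36, 45, 47, 49, 50, 56, 65, 68}
dispatch next → 27; now {36, 45, 47, 49, 50, 56, 65, 68}
insert 52 → {36, 45, 47, 49, 50, 52, 56, 65, 68}
insert 28 → {28, 36, 45, 47, 49, 50, 52, 56, 65, 68}
dispatch next → 28; now {36, 45, 47, 49, 50, 52, 56, 65, 68}
insert 30 → {30, 36, 45, 47, 49, 50, 52, 56, 65, 68}
insert 42 → {30, 36, 42, 45, 47, 49, 50, 52, 56, 65, 68}
dispatch next → 30; now {36, 42, 45, 47, 49, 50, 52, 56, 65, 68}
dispatch next → 36; now {42, 45, 47, 49, 50, 52, 56, 65, 68}
dispatch next → 42; now {45, 47, 49, 50, 52, 56, 65, 68}
dispatch next → 45; now {47, 49, 50, 52, 56, 65, 68}
dispatch next → 47; now {49, 50, 52, 56, 65, 68}
insert 55 → {49, 50, 52, 55, 56, 65, 68}
dispatch next → 49; now {50, 52, 55, 56, 65, 68}
insert 70 → {50, 52, 55, 56, 65, 68, 70}
insert 59 → {50, 52, 55, 56, 59, 65, 68, 70}
insert 40 → {40, 50, 52, 55, 56, 59, 65, 68, 70}
insert 58 → {40, 50, 52, 55, 56, 58, 59, 65, 68, 70}
insert 48 → {40, 48, 50, 52, 55, 56, 58, 59, 65, 68, 70}
dispatch next → 40; now {48, 50, 52, 55, 56, 58, 59, 65, 68, 70}
dispatch next → 48; now {50, 52, 55, 56, 58, 59, 65, 68, 70}
insert 23 → {23, 50, 52, 55, 56, 58, 59, 65, 68, 70}
dispatch next → 23; now {50, 52, 55, 56, 58, 59, 65, 68, 70}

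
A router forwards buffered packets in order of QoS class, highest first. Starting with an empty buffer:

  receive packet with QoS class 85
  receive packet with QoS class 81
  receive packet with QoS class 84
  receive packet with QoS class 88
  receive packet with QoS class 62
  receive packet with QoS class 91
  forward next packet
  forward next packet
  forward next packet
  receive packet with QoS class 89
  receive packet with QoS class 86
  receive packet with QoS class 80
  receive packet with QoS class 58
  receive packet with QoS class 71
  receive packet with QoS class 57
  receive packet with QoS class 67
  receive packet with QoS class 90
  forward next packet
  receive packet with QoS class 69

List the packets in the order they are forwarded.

91, 88, 85, 90

insert 85 → {85}
insert 81 → {85, 81}
insert 84 → {85, 84, 81}
insert 88 → {88, 85, 84, 81}
insert 62 → {88, 85, 84, 81, 62}
insert 91 → {91, 88, 85, 84, 81, 62}
forward next packet → 91; now {88, 85, 84, 81, 62}
forward next packet → 88; now {85, 84, 81, 62}
forward next packet → 85; now {84, 81, 62}
insert 89 → {89, 84, 81, 62}
insert 86 → {89, 86, 84, 81, 62}
insert 80 → {89, 86, 84, 81, 80, 62}
insert 58 → {89, 86, 84, 81, 80, 62, 58}
insert 71 → {89, 86, 84, 81, 80, 71, 62, 58}
insert 57 → {89, 86, 84, 81, 80, 71, 62, 58, 57}
insert 67 → {89, 86, 84, 81, 80, 71, 67, 62, 58, 57}
insert 90 → {90, 89, 86, 84, 81, 80, 71, 67, 62, 58, 57}
forward next packet → 90; now {89, 86, 84, 81, 80, 71, 67, 62, 58, 57}
insert 69 → {89, 86, 84, 81, 80, 71, 69, 67, 62, 58, 57}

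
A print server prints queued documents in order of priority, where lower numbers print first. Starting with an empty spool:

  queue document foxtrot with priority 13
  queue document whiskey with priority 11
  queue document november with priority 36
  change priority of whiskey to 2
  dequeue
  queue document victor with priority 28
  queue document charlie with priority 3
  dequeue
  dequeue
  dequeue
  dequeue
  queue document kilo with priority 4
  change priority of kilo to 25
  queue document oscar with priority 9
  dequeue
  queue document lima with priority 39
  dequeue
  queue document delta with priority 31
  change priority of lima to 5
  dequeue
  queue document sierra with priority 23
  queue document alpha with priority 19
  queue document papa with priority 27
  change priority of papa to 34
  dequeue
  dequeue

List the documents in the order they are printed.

add foxtrot (priority 13) → {foxtrot:13}
add whiskey (priority 11) → {whiskey:11, foxtrot:13}
add november (priority 36) → {whiskey:11, foxtrot:13, november:36}
update whiskey to priority 2 → {whiskey:2, foxtrot:13, november:36}
dequeue → whiskey; now {foxtrot:13, november:36}
add victor (priority 28) → {foxtrot:13, victor:28, november:36}
add charlie (priority 3) → {charlie:3, foxtrot:13, victor:28, november:36}
dequeue → charlie; now {foxtrot:13, victor:28, november:36}
dequeue → foxtrot; now {victor:28, november:36}
dequeue → victor; now {november:36}
dequeue → november; now {}
add kilo (priority 4) → {kilo:4}
update kilo to priority 25 → {kilo:25}
add oscar (priority 9) → {oscar:9, kilo:25}
dequeue → oscar; now {kilo:25}
add lima (priority 39) → {kilo:25, lima:39}
dequeue → kilo; now {lima:39}
add delta (priority 31) → {delta:31, lima:39}
update lima to priority 5 → {lima:5, delta:31}
dequeue → lima; now {delta:31}
add sierra (priority 23) → {sierra:23, delta:31}
add alpha (priority 19) → {alpha:19, sierra:23, delta:31}
add papa (priority 27) → {alpha:19, sierra:23, papa:27, delta:31}
update papa to priority 34 → {alpha:19, sierra:23, delta:31, papa:34}
dequeue → alpha; now {sierra:23, delta:31, papa:34}
dequeue → sierra; now {delta:31, papa:34}

[whiskey, charlie, foxtrot, victor, november, oscar, kilo, lima, alpha, sierra]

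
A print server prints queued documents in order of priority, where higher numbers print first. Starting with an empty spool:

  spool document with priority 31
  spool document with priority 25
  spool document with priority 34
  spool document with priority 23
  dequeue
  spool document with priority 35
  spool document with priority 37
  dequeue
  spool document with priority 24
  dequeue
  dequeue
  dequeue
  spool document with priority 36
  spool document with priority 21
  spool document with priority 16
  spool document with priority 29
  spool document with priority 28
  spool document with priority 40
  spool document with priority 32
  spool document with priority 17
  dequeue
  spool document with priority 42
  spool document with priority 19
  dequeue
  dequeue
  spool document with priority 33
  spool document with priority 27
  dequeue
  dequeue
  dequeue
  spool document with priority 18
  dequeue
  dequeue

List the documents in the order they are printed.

34 → 37 → 35 → 31 → 25 → 40 → 42 → 36 → 33 → 32 → 29 → 28 → 27

insert 31 → {31}
insert 25 → {31, 25}
insert 34 → {34, 31, 25}
insert 23 → {34, 31, 25, 23}
dequeue → 34; now {31, 25, 23}
insert 35 → {35, 31, 25, 23}
insert 37 → {37, 35, 31, 25, 23}
dequeue → 37; now {35, 31, 25, 23}
insert 24 → {35, 31, 25, 24, 23}
dequeue → 35; now {31, 25, 24, 23}
dequeue → 31; now {25, 24, 23}
dequeue → 25; now {24, 23}
insert 36 → {36, 24, 23}
insert 21 → {36, 24, 23, 21}
insert 16 → {36, 24, 23, 21, 16}
insert 29 → {36, 29, 24, 23, 21, 16}
insert 28 → {36, 29, 28, 24, 23, 21, 16}
insert 40 → {40, 36, 29, 28, 24, 23, 21, 16}
insert 32 → {40, 36, 32, 29, 28, 24, 23, 21, 16}
insert 17 → {40, 36, 32, 29, 28, 24, 23, 21, 17, 16}
dequeue → 40; now {36, 32, 29, 28, 24, 23, 21, 17, 16}
insert 42 → {42, 36, 32, 29, 28, 24, 23, 21, 17, 16}
insert 19 → {42, 36, 32, 29, 28, 24, 23, 21, 19, 17, 16}
dequeue → 42; now {36, 32, 29, 28, 24, 23, 21, 19, 17, 16}
dequeue → 36; now {32, 29, 28, 24, 23, 21, 19, 17, 16}
insert 33 → {33, 32, 29, 28, 24, 23, 21, 19, 17, 16}
insert 27 → {33, 32, 29, 28, 27, 24, 23, 21, 19, 17, 16}
dequeue → 33; now {32, 29, 28, 27, 24, 23, 21, 19, 17, 16}
dequeue → 32; now {29, 28, 27, 24, 23, 21, 19, 17, 16}
dequeue → 29; now {28, 27, 24, 23, 21, 19, 17, 16}
insert 18 → {28, 27, 24, 23, 21, 19, 18, 17, 16}
dequeue → 28; now {27, 24, 23, 21, 19, 18, 17, 16}
dequeue → 27; now {24, 23, 21, 19, 18, 17, 16}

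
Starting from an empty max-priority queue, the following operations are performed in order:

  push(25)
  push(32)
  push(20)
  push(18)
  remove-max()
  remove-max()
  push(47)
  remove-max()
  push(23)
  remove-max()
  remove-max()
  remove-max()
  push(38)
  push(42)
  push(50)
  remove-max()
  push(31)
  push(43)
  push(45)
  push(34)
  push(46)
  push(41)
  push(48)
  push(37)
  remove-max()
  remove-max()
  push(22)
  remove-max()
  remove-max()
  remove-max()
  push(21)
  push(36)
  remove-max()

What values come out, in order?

insert 25 → {25}
insert 32 → {32, 25}
insert 20 → {32, 25, 20}
insert 18 → {32, 25, 20, 18}
remove-max → 32; now {25, 20, 18}
remove-max → 25; now {20, 18}
insert 47 → {47, 20, 18}
remove-max → 47; now {20, 18}
insert 23 → {23, 20, 18}
remove-max → 23; now {20, 18}
remove-max → 20; now {18}
remove-max → 18; now {}
insert 38 → {38}
insert 42 → {42, 38}
insert 50 → {50, 42, 38}
remove-max → 50; now {42, 38}
insert 31 → {42, 38, 31}
insert 43 → {43, 42, 38, 31}
insert 45 → {45, 43, 42, 38, 31}
insert 34 → {45, 43, 42, 38, 34, 31}
insert 46 → {46, 45, 43, 42, 38, 34, 31}
insert 41 → {46, 45, 43, 42, 41, 38, 34, 31}
insert 48 → {48, 46, 45, 43, 42, 41, 38, 34, 31}
insert 37 → {48, 46, 45, 43, 42, 41, 38, 37, 34, 31}
remove-max → 48; now {46, 45, 43, 42, 41, 38, 37, 34, 31}
remove-max → 46; now {45, 43, 42, 41, 38, 37, 34, 31}
insert 22 → {45, 43, 42, 41, 38, 37, 34, 31, 22}
remove-max → 45; now {43, 42, 41, 38, 37, 34, 31, 22}
remove-max → 43; now {42, 41, 38, 37, 34, 31, 22}
remove-max → 42; now {41, 38, 37, 34, 31, 22}
insert 21 → {41, 38, 37, 34, 31, 22, 21}
insert 36 → {41, 38, 37, 36, 34, 31, 22, 21}
remove-max → 41; now {38, 37, 36, 34, 31, 22, 21}

32, 25, 47, 23, 20, 18, 50, 48, 46, 45, 43, 42, 41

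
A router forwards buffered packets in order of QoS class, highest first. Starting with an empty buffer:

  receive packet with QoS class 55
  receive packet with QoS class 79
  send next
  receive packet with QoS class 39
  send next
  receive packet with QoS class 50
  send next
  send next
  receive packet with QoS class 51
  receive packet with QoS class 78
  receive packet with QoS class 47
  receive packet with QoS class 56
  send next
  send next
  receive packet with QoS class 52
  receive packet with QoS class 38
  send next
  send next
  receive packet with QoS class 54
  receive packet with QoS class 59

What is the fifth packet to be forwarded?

78

insert 55 → {55}
insert 79 → {79, 55}
send next → 79; now {55}
insert 39 → {55, 39}
send next → 55; now {39}
insert 50 → {50, 39}
send next → 50; now {39}
send next → 39; now {}
insert 51 → {51}
insert 78 → {78, 51}
insert 47 → {78, 51, 47}
insert 56 → {78, 56, 51, 47}
send next → 78; now {56, 51, 47}
send next → 56; now {51, 47}
insert 52 → {52, 51, 47}
insert 38 → {52, 51, 47, 38}
send next → 52; now {51, 47, 38}
send next → 51; now {47, 38}
insert 54 → {54, 47, 38}
insert 59 → {59, 54, 47, 38}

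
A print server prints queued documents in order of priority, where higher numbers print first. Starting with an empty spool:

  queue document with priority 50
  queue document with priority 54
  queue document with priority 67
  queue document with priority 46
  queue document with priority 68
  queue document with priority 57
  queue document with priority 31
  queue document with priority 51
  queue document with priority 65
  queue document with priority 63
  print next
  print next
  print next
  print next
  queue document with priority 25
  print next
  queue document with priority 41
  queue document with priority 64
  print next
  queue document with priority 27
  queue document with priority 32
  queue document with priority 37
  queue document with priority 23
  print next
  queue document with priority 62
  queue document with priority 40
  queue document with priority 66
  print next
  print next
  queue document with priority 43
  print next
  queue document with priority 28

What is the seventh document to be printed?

54

insert 50 → {50}
insert 54 → {54, 50}
insert 67 → {67, 54, 50}
insert 46 → {67, 54, 50, 46}
insert 68 → {68, 67, 54, 50, 46}
insert 57 → {68, 67, 57, 54, 50, 46}
insert 31 → {68, 67, 57, 54, 50, 46, 31}
insert 51 → {68, 67, 57, 54, 51, 50, 46, 31}
insert 65 → {68, 67, 65, 57, 54, 51, 50, 46, 31}
insert 63 → {68, 67, 65, 63, 57, 54, 51, 50, 46, 31}
print next → 68; now {67, 65, 63, 57, 54, 51, 50, 46, 31}
print next → 67; now {65, 63, 57, 54, 51, 50, 46, 31}
print next → 65; now {63, 57, 54, 51, 50, 46, 31}
print next → 63; now {57, 54, 51, 50, 46, 31}
insert 25 → {57, 54, 51, 50, 46, 31, 25}
print next → 57; now {54, 51, 50, 46, 31, 25}
insert 41 → {54, 51, 50, 46, 41, 31, 25}
insert 64 → {64, 54, 51, 50, 46, 41, 31, 25}
print next → 64; now {54, 51, 50, 46, 41, 31, 25}
insert 27 → {54, 51, 50, 46, 41, 31, 27, 25}
insert 32 → {54, 51, 50, 46, 41, 32, 31, 27, 25}
insert 37 → {54, 51, 50, 46, 41, 37, 32, 31, 27, 25}
insert 23 → {54, 51, 50, 46, 41, 37, 32, 31, 27, 25, 23}
print next → 54; now {51, 50, 46, 41, 37, 32, 31, 27, 25, 23}
insert 62 → {62, 51, 50, 46, 41, 37, 32, 31, 27, 25, 23}
insert 40 → {62, 51, 50, 46, 41, 40, 37, 32, 31, 27, 25, 23}
insert 66 → {66, 62, 51, 50, 46, 41, 40, 37, 32, 31, 27, 25, 23}
print next → 66; now {62, 51, 50, 46, 41, 40, 37, 32, 31, 27, 25, 23}
print next → 62; now {51, 50, 46, 41, 40, 37, 32, 31, 27, 25, 23}
insert 43 → {51, 50, 46, 43, 41, 40, 37, 32, 31, 27, 25, 23}
print next → 51; now {50, 46, 43, 41, 40, 37, 32, 31, 27, 25, 23}
insert 28 → {50, 46, 43, 41, 40, 37, 32, 31, 28, 27, 25, 23}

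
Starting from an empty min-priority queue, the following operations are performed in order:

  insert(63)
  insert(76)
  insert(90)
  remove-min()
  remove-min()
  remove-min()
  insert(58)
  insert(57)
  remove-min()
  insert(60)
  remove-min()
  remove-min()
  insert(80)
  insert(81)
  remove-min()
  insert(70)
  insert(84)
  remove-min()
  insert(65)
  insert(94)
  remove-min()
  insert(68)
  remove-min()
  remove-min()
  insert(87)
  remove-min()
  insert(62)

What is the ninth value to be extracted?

insert 63 → {63}
insert 76 → {63, 76}
insert 90 → {63, 76, 90}
remove-min → 63; now {76, 90}
remove-min → 76; now {90}
remove-min → 90; now {}
insert 58 → {58}
insert 57 → {57, 58}
remove-min → 57; now {58}
insert 60 → {58, 60}
remove-min → 58; now {60}
remove-min → 60; now {}
insert 80 → {80}
insert 81 → {80, 81}
remove-min → 80; now {81}
insert 70 → {70, 81}
insert 84 → {70, 81, 84}
remove-min → 70; now {81, 84}
insert 65 → {65, 81, 84}
insert 94 → {65, 81, 84, 94}
remove-min → 65; now {81, 84, 94}
insert 68 → {68, 81, 84, 94}
remove-min → 68; now {81, 84, 94}
remove-min → 81; now {84, 94}
insert 87 → {84, 87, 94}
remove-min → 84; now {87, 94}
insert 62 → {62, 87, 94}

65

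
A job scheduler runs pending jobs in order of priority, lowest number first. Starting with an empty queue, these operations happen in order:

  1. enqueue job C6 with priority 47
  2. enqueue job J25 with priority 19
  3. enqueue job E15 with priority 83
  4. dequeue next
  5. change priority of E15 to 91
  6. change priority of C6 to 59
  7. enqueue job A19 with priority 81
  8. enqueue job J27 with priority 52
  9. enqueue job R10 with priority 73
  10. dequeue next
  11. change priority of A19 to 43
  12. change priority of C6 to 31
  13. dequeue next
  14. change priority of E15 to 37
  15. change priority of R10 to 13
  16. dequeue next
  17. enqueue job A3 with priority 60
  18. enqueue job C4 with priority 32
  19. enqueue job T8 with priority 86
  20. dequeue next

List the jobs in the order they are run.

add C6 (priority 47) → {C6:47}
add J25 (priority 19) → {J25:19, C6:47}
add E15 (priority 83) → {J25:19, C6:47, E15:83}
dequeue next → J25; now {C6:47, E15:83}
update E15 to priority 91 → {C6:47, E15:91}
update C6 to priority 59 → {C6:59, E15:91}
add A19 (priority 81) → {C6:59, A19:81, E15:91}
add J27 (priority 52) → {J27:52, C6:59, A19:81, E15:91}
add R10 (priority 73) → {J27:52, C6:59, R10:73, A19:81, E15:91}
dequeue next → J27; now {C6:59, R10:73, A19:81, E15:91}
update A19 to priority 43 → {A19:43, C6:59, R10:73, E15:91}
update C6 to priority 31 → {C6:31, A19:43, R10:73, E15:91}
dequeue next → C6; now {A19:43, R10:73, E15:91}
update E15 to priority 37 → {E15:37, A19:43, R10:73}
update R10 to priority 13 → {R10:13, E15:37, A19:43}
dequeue next → R10; now {E15:37, A19:43}
add A3 (priority 60) → {E15:37, A19:43, A3:60}
add C4 (priority 32) → {C4:32, E15:37, A19:43, A3:60}
add T8 (priority 86) → {C4:32, E15:37, A19:43, A3:60, T8:86}
dequeue next → C4; now {E15:37, A19:43, A3:60, T8:86}

[J25, J27, C6, R10, C4]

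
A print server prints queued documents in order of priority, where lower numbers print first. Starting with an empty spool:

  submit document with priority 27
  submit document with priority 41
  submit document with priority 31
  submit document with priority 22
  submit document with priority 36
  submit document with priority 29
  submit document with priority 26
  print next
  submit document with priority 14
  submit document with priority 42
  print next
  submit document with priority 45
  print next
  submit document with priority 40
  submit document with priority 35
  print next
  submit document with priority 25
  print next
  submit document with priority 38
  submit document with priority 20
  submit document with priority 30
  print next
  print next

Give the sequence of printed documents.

22 → 14 → 26 → 27 → 25 → 20 → 29

insert 27 → {27}
insert 41 → {27, 41}
insert 31 → {27, 31, 41}
insert 22 → {22, 27, 31, 41}
insert 36 → {22, 27, 31, 36, 41}
insert 29 → {22, 27, 29, 31, 36, 41}
insert 26 → {22, 26, 27, 29, 31, 36, 41}
print next → 22; now {26, 27, 29, 31, 36, 41}
insert 14 → {14, 26, 27, 29, 31, 36, 41}
insert 42 → {14, 26, 27, 29, 31, 36, 41, 42}
print next → 14; now {26, 27, 29, 31, 36, 41, 42}
insert 45 → {26, 27, 29, 31, 36, 41, 42, 45}
print next → 26; now {27, 29, 31, 36, 41, 42, 45}
insert 40 → {27, 29, 31, 36, 40, 41, 42, 45}
insert 35 → {27, 29, 31, 35, 36, 40, 41, 42, 45}
print next → 27; now {29, 31, 35, 36, 40, 41, 42, 45}
insert 25 → {25, 29, 31, 35, 36, 40, 41, 42, 45}
print next → 25; now {29, 31, 35, 36, 40, 41, 42, 45}
insert 38 → {29, 31, 35, 36, 38, 40, 41, 42, 45}
insert 20 → {20, 29, 31, 35, 36, 38, 40, 41, 42, 45}
insert 30 → {20, 29, 30, 31, 35, 36, 38, 40, 41, 42, 45}
print next → 20; now {29, 30, 31, 35, 36, 38, 40, 41, 42, 45}
print next → 29; now {30, 31, 35, 36, 38, 40, 41, 42, 45}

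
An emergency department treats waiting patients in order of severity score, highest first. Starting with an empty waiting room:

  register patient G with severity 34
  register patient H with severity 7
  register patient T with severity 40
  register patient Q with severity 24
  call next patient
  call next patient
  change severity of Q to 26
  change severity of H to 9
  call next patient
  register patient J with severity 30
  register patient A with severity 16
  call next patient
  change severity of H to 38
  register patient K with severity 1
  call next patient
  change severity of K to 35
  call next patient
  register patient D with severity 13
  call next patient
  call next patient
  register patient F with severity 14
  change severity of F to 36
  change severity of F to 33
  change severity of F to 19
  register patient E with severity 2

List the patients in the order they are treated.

add G (severity 34) → {G:34}
add H (severity 7) → {G:34, H:7}
add T (severity 40) → {T:40, G:34, H:7}
add Q (severity 24) → {T:40, G:34, Q:24, H:7}
call next patient → T; now {G:34, Q:24, H:7}
call next patient → G; now {Q:24, H:7}
update Q to severity 26 → {Q:26, H:7}
update H to severity 9 → {Q:26, H:9}
call next patient → Q; now {H:9}
add J (severity 30) → {J:30, H:9}
add A (severity 16) → {J:30, A:16, H:9}
call next patient → J; now {A:16, H:9}
update H to severity 38 → {H:38, A:16}
add K (severity 1) → {H:38, A:16, K:1}
call next patient → H; now {A:16, K:1}
update K to severity 35 → {K:35, A:16}
call next patient → K; now {A:16}
add D (severity 13) → {A:16, D:13}
call next patient → A; now {D:13}
call next patient → D; now {}
add F (severity 14) → {F:14}
update F to severity 36 → {F:36}
update F to severity 33 → {F:33}
update F to severity 19 → {F:19}
add E (severity 2) → {F:19, E:2}

T → G → Q → J → H → K → A → D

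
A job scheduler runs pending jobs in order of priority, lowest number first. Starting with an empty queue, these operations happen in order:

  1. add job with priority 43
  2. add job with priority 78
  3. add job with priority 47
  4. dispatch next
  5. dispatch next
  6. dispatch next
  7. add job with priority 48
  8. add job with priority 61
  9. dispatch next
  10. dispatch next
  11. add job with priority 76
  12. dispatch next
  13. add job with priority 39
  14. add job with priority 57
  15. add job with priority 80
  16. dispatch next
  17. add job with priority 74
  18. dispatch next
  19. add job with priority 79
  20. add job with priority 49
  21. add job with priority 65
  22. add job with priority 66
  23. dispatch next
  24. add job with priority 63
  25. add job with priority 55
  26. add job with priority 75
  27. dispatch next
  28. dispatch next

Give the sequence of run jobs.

insert 43 → {43}
insert 78 → {43, 78}
insert 47 → {43, 47, 78}
dispatch next → 43; now {47, 78}
dispatch next → 47; now {78}
dispatch next → 78; now {}
insert 48 → {48}
insert 61 → {48, 61}
dispatch next → 48; now {61}
dispatch next → 61; now {}
insert 76 → {76}
dispatch next → 76; now {}
insert 39 → {39}
insert 57 → {39, 57}
insert 80 → {39, 57, 80}
dispatch next → 39; now {57, 80}
insert 74 → {57, 74, 80}
dispatch next → 57; now {74, 80}
insert 79 → {74, 79, 80}
insert 49 → {49, 74, 79, 80}
insert 65 → {49, 65, 74, 79, 80}
insert 66 → {49, 65, 66, 74, 79, 80}
dispatch next → 49; now {65, 66, 74, 79, 80}
insert 63 → {63, 65, 66, 74, 79, 80}
insert 55 → {55, 63, 65, 66, 74, 79, 80}
insert 75 → {55, 63, 65, 66, 74, 75, 79, 80}
dispatch next → 55; now {63, 65, 66, 74, 75, 79, 80}
dispatch next → 63; now {65, 66, 74, 75, 79, 80}

43, 47, 78, 48, 61, 76, 39, 57, 49, 55, 63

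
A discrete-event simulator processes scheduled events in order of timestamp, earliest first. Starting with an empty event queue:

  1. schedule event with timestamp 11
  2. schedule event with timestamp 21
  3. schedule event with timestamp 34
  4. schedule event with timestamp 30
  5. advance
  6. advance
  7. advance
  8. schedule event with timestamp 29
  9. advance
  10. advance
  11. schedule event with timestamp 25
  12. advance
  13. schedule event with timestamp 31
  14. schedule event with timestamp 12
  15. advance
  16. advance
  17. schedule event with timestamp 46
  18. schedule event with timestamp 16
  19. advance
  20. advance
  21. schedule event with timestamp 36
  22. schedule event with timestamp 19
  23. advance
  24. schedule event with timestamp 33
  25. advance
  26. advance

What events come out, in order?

insert 11 → {11}
insert 21 → {11, 21}
insert 34 → {11, 21, 34}
insert 30 → {11, 21, 30, 34}
advance → 11; now {21, 30, 34}
advance → 21; now {30, 34}
advance → 30; now {34}
insert 29 → {29, 34}
advance → 29; now {34}
advance → 34; now {}
insert 25 → {25}
advance → 25; now {}
insert 31 → {31}
insert 12 → {12, 31}
advance → 12; now {31}
advance → 31; now {}
insert 46 → {46}
insert 16 → {16, 46}
advance → 16; now {46}
advance → 46; now {}
insert 36 → {36}
insert 19 → {19, 36}
advance → 19; now {36}
insert 33 → {33, 36}
advance → 33; now {36}
advance → 36; now {}

11, 21, 30, 29, 34, 25, 12, 31, 16, 46, 19, 33, 36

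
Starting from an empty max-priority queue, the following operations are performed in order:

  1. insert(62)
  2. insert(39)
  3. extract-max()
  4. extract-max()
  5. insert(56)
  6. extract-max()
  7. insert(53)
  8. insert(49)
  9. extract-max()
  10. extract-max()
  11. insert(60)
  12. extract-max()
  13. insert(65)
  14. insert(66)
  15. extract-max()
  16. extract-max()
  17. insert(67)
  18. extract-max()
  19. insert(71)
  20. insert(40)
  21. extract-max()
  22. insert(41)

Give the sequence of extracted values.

insert 62 → {62}
insert 39 → {62, 39}
extract-max → 62; now {39}
extract-max → 39; now {}
insert 56 → {56}
extract-max → 56; now {}
insert 53 → {53}
insert 49 → {53, 49}
extract-max → 53; now {49}
extract-max → 49; now {}
insert 60 → {60}
extract-max → 60; now {}
insert 65 → {65}
insert 66 → {66, 65}
extract-max → 66; now {65}
extract-max → 65; now {}
insert 67 → {67}
extract-max → 67; now {}
insert 71 → {71}
insert 40 → {71, 40}
extract-max → 71; now {40}
insert 41 → {41, 40}

62, 39, 56, 53, 49, 60, 66, 65, 67, 71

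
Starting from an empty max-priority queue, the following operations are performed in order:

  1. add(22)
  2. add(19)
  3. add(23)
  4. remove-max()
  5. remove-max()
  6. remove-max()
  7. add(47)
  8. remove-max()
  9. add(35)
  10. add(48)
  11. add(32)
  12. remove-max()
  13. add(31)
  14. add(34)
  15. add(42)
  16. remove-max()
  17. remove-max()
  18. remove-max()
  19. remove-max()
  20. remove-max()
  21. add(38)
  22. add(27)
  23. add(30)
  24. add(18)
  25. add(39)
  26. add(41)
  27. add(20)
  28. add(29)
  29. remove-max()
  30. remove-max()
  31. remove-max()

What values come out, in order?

23, 22, 19, 47, 48, 42, 35, 34, 32, 31, 41, 39, 38

insert 22 → {22}
insert 19 → {22, 19}
insert 23 → {23, 22, 19}
remove-max → 23; now {22, 19}
remove-max → 22; now {19}
remove-max → 19; now {}
insert 47 → {47}
remove-max → 47; now {}
insert 35 → {35}
insert 48 → {48, 35}
insert 32 → {48, 35, 32}
remove-max → 48; now {35, 32}
insert 31 → {35, 32, 31}
insert 34 → {35, 34, 32, 31}
insert 42 → {42, 35, 34, 32, 31}
remove-max → 42; now {35, 34, 32, 31}
remove-max → 35; now {34, 32, 31}
remove-max → 34; now {32, 31}
remove-max → 32; now {31}
remove-max → 31; now {}
insert 38 → {38}
insert 27 → {38, 27}
insert 30 → {38, 30, 27}
insert 18 → {38, 30, 27, 18}
insert 39 → {39, 38, 30, 27, 18}
insert 41 → {41, 39, 38, 30, 27, 18}
insert 20 → {41, 39, 38, 30, 27, 20, 18}
insert 29 → {41, 39, 38, 30, 29, 27, 20, 18}
remove-max → 41; now {39, 38, 30, 29, 27, 20, 18}
remove-max → 39; now {38, 30, 29, 27, 20, 18}
remove-max → 38; now {30, 29, 27, 20, 18}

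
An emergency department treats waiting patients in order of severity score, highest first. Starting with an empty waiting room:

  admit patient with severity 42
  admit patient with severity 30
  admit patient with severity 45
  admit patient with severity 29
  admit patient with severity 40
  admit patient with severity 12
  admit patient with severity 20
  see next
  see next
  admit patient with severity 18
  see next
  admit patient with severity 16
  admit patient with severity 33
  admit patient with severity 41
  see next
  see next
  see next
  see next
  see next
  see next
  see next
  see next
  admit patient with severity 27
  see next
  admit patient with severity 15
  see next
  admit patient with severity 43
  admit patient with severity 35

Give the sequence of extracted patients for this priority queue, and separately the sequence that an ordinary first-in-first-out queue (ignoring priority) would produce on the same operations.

insert 42 → {42}
insert 30 → {42, 30}
insert 45 → {45, 42, 30}
insert 29 → {45, 42, 30, 29}
insert 40 → {45, 42, 40, 30, 29}
insert 12 → {45, 42, 40, 30, 29, 12}
insert 20 → {45, 42, 40, 30, 29, 20, 12}
see next → 45; now {42, 40, 30, 29, 20, 12}
see next → 42; now {40, 30, 29, 20, 12}
insert 18 → {40, 30, 29, 20, 18, 12}
see next → 40; now {30, 29, 20, 18, 12}
insert 16 → {30, 29, 20, 18, 16, 12}
insert 33 → {33, 30, 29, 20, 18, 16, 12}
insert 41 → {41, 33, 30, 29, 20, 18, 16, 12}
see next → 41; now {33, 30, 29, 20, 18, 16, 12}
see next → 33; now {30, 29, 20, 18, 16, 12}
see next → 30; now {29, 20, 18, 16, 12}
see next → 29; now {20, 18, 16, 12}
see next → 20; now {18, 16, 12}
see next → 18; now {16, 12}
see next → 16; now {12}
see next → 12; now {}
insert 27 → {27}
see next → 27; now {}
insert 15 → {15}
see next → 15; now {}
insert 43 → {43}
insert 35 → {43, 35}

priority queue: 45 → 42 → 40 → 41 → 33 → 30 → 29 → 20 → 18 → 16 → 12 → 27 → 15; FIFO queue: 42 → 30 → 45 → 29 → 40 → 12 → 20 → 18 → 16 → 33 → 41 → 27 → 15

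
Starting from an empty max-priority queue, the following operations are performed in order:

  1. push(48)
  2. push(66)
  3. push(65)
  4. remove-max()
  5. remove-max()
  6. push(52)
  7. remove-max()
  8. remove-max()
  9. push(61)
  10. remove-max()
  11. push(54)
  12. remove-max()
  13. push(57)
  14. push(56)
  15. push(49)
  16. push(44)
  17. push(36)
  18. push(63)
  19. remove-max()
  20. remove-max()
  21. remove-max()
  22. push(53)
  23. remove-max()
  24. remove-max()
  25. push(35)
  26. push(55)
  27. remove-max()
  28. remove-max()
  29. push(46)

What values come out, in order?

[66, 65, 52, 48, 61, 54, 63, 57, 56, 53, 49, 55, 44]

insert 48 → {48}
insert 66 → {66, 48}
insert 65 → {66, 65, 48}
remove-max → 66; now {65, 48}
remove-max → 65; now {48}
insert 52 → {52, 48}
remove-max → 52; now {48}
remove-max → 48; now {}
insert 61 → {61}
remove-max → 61; now {}
insert 54 → {54}
remove-max → 54; now {}
insert 57 → {57}
insert 56 → {57, 56}
insert 49 → {57, 56, 49}
insert 44 → {57, 56, 49, 44}
insert 36 → {57, 56, 49, 44, 36}
insert 63 → {63, 57, 56, 49, 44, 36}
remove-max → 63; now {57, 56, 49, 44, 36}
remove-max → 57; now {56, 49, 44, 36}
remove-max → 56; now {49, 44, 36}
insert 53 → {53, 49, 44, 36}
remove-max → 53; now {49, 44, 36}
remove-max → 49; now {44, 36}
insert 35 → {44, 36, 35}
insert 55 → {55, 44, 36, 35}
remove-max → 55; now {44, 36, 35}
remove-max → 44; now {36, 35}
insert 46 → {46, 36, 35}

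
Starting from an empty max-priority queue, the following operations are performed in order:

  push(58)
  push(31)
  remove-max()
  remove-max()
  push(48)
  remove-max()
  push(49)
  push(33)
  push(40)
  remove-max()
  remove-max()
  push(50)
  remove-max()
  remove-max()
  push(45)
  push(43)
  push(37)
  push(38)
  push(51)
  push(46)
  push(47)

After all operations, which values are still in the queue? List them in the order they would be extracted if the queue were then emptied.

51 → 47 → 46 → 45 → 43 → 38 → 37

insert 58 → {58}
insert 31 → {58, 31}
remove-max → 58; now {31}
remove-max → 31; now {}
insert 48 → {48}
remove-max → 48; now {}
insert 49 → {49}
insert 33 → {49, 33}
insert 40 → {49, 40, 33}
remove-max → 49; now {40, 33}
remove-max → 40; now {33}
insert 50 → {50, 33}
remove-max → 50; now {33}
remove-max → 33; now {}
insert 45 → {45}
insert 43 → {45, 43}
insert 37 → {45, 43, 37}
insert 38 → {45, 43, 38, 37}
insert 51 → {51, 45, 43, 38, 37}
insert 46 → {51, 46, 45, 43, 38, 37}
insert 47 → {51, 47, 46, 45, 43, 38, 37}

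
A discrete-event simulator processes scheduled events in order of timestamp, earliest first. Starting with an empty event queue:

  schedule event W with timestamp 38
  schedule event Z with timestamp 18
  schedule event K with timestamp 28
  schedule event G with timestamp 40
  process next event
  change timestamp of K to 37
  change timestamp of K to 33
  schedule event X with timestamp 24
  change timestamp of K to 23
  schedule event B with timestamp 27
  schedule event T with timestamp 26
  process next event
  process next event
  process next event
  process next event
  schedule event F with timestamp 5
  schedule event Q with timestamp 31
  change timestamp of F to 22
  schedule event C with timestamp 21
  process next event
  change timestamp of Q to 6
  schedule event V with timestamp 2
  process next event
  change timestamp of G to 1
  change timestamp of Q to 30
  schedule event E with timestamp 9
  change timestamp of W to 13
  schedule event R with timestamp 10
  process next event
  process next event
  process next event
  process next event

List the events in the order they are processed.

Z → K → X → T → B → C → V → G → E → R → W

add W (timestamp 38) → {W:38}
add Z (timestamp 18) → {Z:18, W:38}
add K (timestamp 28) → {Z:18, K:28, W:38}
add G (timestamp 40) → {Z:18, K:28, W:38, G:40}
process next event → Z; now {K:28, W:38, G:40}
update K to timestamp 37 → {K:37, W:38, G:40}
update K to timestamp 33 → {K:33, W:38, G:40}
add X (timestamp 24) → {X:24, K:33, W:38, G:40}
update K to timestamp 23 → {K:23, X:24, W:38, G:40}
add B (timestamp 27) → {K:23, X:24, B:27, W:38, G:40}
add T (timestamp 26) → {K:23, X:24, T:26, B:27, W:38, G:40}
process next event → K; now {X:24, T:26, B:27, W:38, G:40}
process next event → X; now {T:26, B:27, W:38, G:40}
process next event → T; now {B:27, W:38, G:40}
process next event → B; now {W:38, G:40}
add F (timestamp 5) → {F:5, W:38, G:40}
add Q (timestamp 31) → {F:5, Q:31, W:38, G:40}
update F to timestamp 22 → {F:22, Q:31, W:38, G:40}
add C (timestamp 21) → {C:21, F:22, Q:31, W:38, G:40}
process next event → C; now {F:22, Q:31, W:38, G:40}
update Q to timestamp 6 → {Q:6, F:22, W:38, G:40}
add V (timestamp 2) → {V:2, Q:6, F:22, W:38, G:40}
process next event → V; now {Q:6, F:22, W:38, G:40}
update G to timestamp 1 → {G:1, Q:6, F:22, W:38}
update Q to timestamp 30 → {G:1, F:22, Q:30, W:38}
add E (timestamp 9) → {G:1, E:9, F:22, Q:30, W:38}
update W to timestamp 13 → {G:1, E:9, W:13, F:22, Q:30}
add R (timestamp 10) → {G:1, E:9, R:10, W:13, F:22, Q:30}
process next event → G; now {E:9, R:10, W:13, F:22, Q:30}
process next event → E; now {R:10, W:13, F:22, Q:30}
process next event → R; now {W:13, F:22, Q:30}
process next event → W; now {F:22, Q:30}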